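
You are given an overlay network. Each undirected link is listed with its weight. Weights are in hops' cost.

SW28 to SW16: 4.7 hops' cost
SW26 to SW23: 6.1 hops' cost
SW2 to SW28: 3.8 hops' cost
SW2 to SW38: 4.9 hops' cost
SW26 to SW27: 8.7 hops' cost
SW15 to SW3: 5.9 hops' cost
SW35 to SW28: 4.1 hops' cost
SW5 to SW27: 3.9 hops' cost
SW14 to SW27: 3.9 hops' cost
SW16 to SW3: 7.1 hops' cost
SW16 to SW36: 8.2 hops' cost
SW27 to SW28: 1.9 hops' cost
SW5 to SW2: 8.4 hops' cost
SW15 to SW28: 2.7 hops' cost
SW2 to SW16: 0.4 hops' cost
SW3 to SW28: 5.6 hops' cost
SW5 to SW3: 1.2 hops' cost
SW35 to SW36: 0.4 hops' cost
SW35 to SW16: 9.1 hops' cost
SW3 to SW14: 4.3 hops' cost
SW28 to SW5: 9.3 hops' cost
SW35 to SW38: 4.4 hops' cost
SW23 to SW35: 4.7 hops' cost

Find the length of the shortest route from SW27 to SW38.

10.4 hops' cost

Running Dijkstra from SW27:
SW27: 0
SW28: 1.9  (via SW27)
SW14: 3.9  (via SW27)
SW5: 3.9  (via SW27)
SW15: 4.6  (via SW28)
SW3: 5.1  (via SW5)
SW2: 5.7  (via SW28)
SW35: 6  (via SW28)
SW16: 6.1  (via SW2)
SW36: 6.4  (via SW35)
SW26: 8.7  (via SW27)
SW38: 10.4  (via SW35)
Shortest route: SW27 → SW28 → SW35 → SW38 = 10.4 hops' cost.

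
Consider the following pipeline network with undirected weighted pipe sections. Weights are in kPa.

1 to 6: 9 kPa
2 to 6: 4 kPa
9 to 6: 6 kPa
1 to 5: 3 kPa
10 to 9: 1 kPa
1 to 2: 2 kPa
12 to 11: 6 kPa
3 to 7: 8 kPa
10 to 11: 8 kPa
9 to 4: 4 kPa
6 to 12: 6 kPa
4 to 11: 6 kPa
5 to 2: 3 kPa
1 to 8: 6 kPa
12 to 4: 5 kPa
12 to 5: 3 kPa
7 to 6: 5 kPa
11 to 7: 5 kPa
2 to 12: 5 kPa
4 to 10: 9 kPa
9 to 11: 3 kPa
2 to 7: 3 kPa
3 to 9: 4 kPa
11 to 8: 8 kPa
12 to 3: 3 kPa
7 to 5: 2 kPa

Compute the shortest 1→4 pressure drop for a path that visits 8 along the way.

20 kPa

Shortest 1→8: 1 → 8 = 6
Best 8 to 4: 8 → 11 → 4 costing 14
Total via 8: 6 + 14 = 20 kPa.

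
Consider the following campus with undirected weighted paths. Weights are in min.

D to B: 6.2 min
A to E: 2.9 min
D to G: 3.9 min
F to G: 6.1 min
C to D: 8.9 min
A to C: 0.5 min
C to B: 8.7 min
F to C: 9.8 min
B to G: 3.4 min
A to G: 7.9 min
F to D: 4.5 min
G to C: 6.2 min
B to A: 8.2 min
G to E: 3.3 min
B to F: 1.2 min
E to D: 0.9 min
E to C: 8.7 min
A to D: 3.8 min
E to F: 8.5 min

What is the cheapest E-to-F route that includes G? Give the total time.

Best E to G: E → G costing 3.3
Best G to F: G → B → F costing 4.6
Total via G: 3.3 + 4.6 = 7.9 min.

7.9 min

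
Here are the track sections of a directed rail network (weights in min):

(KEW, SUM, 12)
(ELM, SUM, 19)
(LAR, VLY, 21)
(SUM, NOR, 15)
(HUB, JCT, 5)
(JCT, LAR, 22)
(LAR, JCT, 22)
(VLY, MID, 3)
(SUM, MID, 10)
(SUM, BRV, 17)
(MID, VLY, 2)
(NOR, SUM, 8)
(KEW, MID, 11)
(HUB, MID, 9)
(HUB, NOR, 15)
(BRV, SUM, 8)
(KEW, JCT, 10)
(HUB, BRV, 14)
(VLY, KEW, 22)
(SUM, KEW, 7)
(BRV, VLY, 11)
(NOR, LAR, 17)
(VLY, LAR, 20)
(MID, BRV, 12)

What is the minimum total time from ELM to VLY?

31 min

Compare a few routes:
ELM–SUM–MID–VLY: 19+10+2 = 31
ELM–SUM–KEW–MID–VLY: 19+7+11+2 = 39
Cheapest is ELM–SUM–MID–VLY at 31 min.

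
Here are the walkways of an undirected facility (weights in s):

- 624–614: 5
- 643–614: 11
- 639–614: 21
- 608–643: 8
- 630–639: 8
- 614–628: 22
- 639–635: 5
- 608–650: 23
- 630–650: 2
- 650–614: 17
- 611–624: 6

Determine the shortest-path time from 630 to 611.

Candidate routes:
630 - 639 - 614 - 624 - 611: 8+21+5+6 = 40
630 - 650 - 614 - 624 - 611: 2+17+5+6 = 30
Cheapest is 630 - 650 - 614 - 624 - 611 at 30 s.

30 s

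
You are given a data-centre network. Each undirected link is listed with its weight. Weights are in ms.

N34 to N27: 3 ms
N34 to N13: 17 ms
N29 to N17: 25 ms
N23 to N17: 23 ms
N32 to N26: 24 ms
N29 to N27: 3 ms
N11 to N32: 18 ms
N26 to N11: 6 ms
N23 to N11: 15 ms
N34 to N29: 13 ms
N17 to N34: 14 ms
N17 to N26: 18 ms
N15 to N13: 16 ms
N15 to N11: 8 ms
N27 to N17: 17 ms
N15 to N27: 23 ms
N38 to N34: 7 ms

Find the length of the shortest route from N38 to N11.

Compare a few routes:
N38–N34–N27–N15–N11: 7+3+23+8 = 41
N38–N34–N17–N26–N11: 7+14+18+6 = 45
N38–N34–N27–N17–N26–N11: 7+3+17+18+6 = 51
N38–N34–N13–N15–N11: 7+17+16+8 = 48
Cheapest is N38–N34–N27–N15–N11 at 41 ms.

41 ms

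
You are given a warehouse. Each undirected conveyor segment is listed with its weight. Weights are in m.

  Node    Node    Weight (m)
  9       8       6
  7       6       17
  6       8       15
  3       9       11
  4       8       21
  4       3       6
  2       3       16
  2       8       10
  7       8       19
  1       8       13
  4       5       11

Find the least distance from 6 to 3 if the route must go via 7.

53 m

Best 6 to 7: 6 → 7 costing 17
Best 7 to 3: 7 → 8 → 9 → 3 costing 36
Total via 7: 17 + 36 = 53 m.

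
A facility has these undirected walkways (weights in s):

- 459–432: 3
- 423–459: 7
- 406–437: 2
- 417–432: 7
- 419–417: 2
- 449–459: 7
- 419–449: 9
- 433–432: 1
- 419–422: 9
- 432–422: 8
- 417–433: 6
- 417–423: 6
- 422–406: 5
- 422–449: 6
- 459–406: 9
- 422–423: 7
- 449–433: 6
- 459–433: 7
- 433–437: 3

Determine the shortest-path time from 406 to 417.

Compare a few routes:
406 - 437 - 433 - 417: 2+3+6 = 11
406 - 437 - 433 - 432 - 417: 2+3+1+7 = 13
406 - 422 - 419 - 417: 5+9+2 = 16
Cheapest is 406 - 437 - 433 - 417 at 11 s.

11 s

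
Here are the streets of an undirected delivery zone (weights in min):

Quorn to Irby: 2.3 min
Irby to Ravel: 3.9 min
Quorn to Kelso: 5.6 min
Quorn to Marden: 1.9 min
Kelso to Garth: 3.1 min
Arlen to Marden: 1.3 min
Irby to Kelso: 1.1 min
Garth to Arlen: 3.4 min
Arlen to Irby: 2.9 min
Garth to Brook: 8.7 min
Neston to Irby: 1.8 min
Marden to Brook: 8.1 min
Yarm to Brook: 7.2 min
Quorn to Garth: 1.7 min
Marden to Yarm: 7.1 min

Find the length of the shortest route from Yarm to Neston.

13.1 min

Shortest distances from Yarm:
Yarm: 0
Marden: 7.1  (via Yarm)
Brook: 7.2  (via Yarm)
Arlen: 8.4  (via Marden)
Quorn: 9  (via Marden)
Garth: 10.7  (via Quorn)
Irby: 11.3  (via Arlen)
Kelso: 12.4  (via Irby)
Neston: 13.1  (via Irby)
Shortest route: Yarm → Marden → Arlen → Irby → Neston = 13.1 min.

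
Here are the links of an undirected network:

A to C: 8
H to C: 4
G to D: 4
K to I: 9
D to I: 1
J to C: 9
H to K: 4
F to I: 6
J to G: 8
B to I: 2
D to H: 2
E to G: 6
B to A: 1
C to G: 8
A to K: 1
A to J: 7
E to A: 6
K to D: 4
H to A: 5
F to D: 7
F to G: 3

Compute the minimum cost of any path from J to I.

Shortest distances from J:
J: 0
A: 7  (via J)
B: 8  (via A)
G: 8  (via J)
K: 8  (via A)
C: 9  (via J)
I: 10  (via B)
Shortest route: J–A–B–I = 10.

10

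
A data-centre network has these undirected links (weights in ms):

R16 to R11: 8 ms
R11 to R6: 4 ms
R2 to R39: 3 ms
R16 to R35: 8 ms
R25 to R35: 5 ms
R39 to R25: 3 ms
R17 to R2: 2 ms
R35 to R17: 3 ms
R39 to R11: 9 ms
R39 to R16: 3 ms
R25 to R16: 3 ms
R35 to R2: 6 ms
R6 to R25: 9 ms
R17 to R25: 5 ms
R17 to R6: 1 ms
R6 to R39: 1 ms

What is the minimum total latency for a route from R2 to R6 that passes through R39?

Best R2 to R39: R2 → R39 costing 3
Shortest R39→R6: R39 → R6 = 1
Total via R39: 3 + 1 = 4 ms.

4 ms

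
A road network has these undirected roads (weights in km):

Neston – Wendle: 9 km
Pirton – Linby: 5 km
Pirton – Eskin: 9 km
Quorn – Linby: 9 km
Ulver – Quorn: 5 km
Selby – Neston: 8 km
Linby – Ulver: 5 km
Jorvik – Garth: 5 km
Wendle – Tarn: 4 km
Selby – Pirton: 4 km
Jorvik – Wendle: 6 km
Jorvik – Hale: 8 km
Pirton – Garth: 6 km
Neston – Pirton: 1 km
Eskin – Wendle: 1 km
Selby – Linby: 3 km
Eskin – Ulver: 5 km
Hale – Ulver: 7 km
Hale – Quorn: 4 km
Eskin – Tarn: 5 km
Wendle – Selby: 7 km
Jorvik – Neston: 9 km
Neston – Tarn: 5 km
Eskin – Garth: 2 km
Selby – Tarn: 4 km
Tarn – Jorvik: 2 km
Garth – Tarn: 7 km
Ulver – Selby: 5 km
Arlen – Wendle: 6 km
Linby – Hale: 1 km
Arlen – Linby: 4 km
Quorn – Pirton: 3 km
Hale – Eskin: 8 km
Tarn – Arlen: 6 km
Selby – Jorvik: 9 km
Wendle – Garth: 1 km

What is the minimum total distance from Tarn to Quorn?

Compare a few routes:
Tarn - Selby - Pirton - Quorn: 4+4+3 = 11
Tarn - Selby - Ulver - Quorn: 4+5+5 = 14
Tarn - Selby - Linby - Hale - Quorn: 4+3+1+4 = 12
Tarn - Neston - Pirton - Quorn: 5+1+3 = 9
Cheapest is Tarn - Neston - Pirton - Quorn at 9 km.

9 km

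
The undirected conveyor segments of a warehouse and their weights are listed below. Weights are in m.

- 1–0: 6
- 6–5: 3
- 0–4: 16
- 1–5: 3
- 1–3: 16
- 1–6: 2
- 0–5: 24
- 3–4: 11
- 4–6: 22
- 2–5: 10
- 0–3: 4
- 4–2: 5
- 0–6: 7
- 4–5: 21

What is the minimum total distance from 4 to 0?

15 m

Enumerating some paths:
4 - 2 - 5 - 1 - 0: 5+10+3+6 = 24
4 - 2 - 5 - 6 - 0: 5+10+3+7 = 25
4 - 0: 16 = 16
4 - 3 - 0: 11+4 = 15
Cheapest is 4 - 3 - 0 at 15 m.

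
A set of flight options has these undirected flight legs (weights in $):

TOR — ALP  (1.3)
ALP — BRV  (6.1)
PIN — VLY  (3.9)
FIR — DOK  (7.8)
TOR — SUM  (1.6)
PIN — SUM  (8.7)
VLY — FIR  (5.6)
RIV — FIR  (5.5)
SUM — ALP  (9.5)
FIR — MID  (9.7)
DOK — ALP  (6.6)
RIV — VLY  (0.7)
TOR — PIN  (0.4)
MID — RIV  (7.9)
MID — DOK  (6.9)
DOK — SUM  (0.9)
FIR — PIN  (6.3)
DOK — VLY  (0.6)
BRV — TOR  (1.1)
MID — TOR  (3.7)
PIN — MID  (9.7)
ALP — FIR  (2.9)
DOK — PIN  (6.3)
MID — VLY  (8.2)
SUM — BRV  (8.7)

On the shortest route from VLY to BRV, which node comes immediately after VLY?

Compare a few routes:
VLY - DOK - PIN - TOR - BRV: 0.6+6.3+0.4+1.1 = 8.4
VLY - PIN - TOR - BRV: 3.9+0.4+1.1 = 5.4
VLY - DOK - ALP - TOR - BRV: 0.6+6.6+1.3+1.1 = 9.6
VLY - DOK - SUM - TOR - BRV: 0.6+0.9+1.6+1.1 = 4.2
The minimum is $4.2 via VLY - DOK - SUM - TOR - BRV.
So from VLY the first move is to DOK.

DOK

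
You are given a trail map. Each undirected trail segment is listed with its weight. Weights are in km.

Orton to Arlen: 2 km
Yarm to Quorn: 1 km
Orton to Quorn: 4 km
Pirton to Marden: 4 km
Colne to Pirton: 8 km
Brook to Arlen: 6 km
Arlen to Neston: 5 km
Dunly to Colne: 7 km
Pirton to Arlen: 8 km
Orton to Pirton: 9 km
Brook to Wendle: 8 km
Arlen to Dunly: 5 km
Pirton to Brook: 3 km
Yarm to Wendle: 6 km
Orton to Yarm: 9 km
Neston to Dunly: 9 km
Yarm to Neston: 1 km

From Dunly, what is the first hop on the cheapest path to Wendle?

Candidate routes:
Dunly - Neston - Yarm - Wendle: 9+1+6 = 16
Dunly - Arlen - Brook - Wendle: 5+6+8 = 19
Dunly - Arlen - Orton - Quorn - Yarm - Wendle: 5+2+4+1+6 = 18
Dunly - Arlen - Neston - Yarm - Wendle: 5+5+1+6 = 17
Cheapest is Dunly - Neston - Yarm - Wendle at 16 km.
So from Dunly the first move is to Neston.

Neston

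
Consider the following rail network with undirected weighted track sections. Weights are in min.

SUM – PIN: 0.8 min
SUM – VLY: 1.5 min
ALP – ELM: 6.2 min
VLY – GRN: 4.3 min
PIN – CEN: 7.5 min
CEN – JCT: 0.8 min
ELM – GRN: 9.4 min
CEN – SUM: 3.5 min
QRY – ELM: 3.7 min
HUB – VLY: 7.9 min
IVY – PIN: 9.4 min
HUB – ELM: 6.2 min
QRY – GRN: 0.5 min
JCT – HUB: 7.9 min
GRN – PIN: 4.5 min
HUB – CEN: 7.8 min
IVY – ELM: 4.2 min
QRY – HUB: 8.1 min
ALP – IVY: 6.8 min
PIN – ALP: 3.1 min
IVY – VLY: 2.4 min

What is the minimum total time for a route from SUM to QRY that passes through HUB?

Best SUM to HUB: SUM–VLY–HUB costing 9.4
Shortest HUB→QRY: HUB–QRY = 8.1
Total via HUB: 9.4 + 8.1 = 17.5 min.

17.5 min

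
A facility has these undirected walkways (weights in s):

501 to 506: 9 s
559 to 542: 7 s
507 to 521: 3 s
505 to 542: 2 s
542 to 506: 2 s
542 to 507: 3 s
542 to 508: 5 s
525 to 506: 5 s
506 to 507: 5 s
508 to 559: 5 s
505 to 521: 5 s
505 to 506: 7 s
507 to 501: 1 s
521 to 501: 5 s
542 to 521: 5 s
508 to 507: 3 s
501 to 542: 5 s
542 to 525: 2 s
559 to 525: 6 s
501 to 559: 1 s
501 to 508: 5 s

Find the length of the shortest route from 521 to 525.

7 s

Compare a few routes:
521 → 507 → 501 → 559 → 525: 3+1+1+6 = 11
521 → 505 → 542 → 525: 5+2+2 = 9
521 → 507 → 542 → 525: 3+3+2 = 8
521 → 542 → 525: 5+2 = 7
The minimum is 7 s via 521 → 542 → 525.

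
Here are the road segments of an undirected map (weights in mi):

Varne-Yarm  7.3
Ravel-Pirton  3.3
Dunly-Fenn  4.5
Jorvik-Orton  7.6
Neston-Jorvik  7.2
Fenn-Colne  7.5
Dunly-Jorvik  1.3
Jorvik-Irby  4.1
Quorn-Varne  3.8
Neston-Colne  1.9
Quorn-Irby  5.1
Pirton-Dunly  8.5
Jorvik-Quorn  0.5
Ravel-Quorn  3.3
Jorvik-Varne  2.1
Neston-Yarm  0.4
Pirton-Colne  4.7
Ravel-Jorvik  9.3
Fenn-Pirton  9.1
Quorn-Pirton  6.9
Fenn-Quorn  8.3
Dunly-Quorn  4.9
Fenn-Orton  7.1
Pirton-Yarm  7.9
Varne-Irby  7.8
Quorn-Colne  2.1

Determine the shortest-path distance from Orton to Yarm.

12.5 mi

Candidate routes:
Orton–Jorvik–Quorn–Colne–Neston–Yarm: 7.6+0.5+2.1+1.9+0.4 = 12.5
Orton–Fenn–Colne–Neston–Yarm: 7.1+7.5+1.9+0.4 = 16.9
Orton–Jorvik–Varne–Yarm: 7.6+2.1+7.3 = 17
Orton–Jorvik–Neston–Yarm: 7.6+7.2+0.4 = 15.2
Cheapest is Orton–Jorvik–Quorn–Colne–Neston–Yarm at 12.5 mi.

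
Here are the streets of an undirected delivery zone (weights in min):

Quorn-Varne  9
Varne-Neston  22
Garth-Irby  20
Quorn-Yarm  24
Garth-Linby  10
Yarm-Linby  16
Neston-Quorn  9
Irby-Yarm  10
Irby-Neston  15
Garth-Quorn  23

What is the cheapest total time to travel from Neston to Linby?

41 min

Enumerating some paths:
Neston → Irby → Garth → Linby: 15+20+10 = 45
Neston → Irby → Yarm → Linby: 15+10+16 = 41
Neston → Quorn → Garth → Linby: 9+23+10 = 42
Cheapest is Neston → Irby → Yarm → Linby at 41 min.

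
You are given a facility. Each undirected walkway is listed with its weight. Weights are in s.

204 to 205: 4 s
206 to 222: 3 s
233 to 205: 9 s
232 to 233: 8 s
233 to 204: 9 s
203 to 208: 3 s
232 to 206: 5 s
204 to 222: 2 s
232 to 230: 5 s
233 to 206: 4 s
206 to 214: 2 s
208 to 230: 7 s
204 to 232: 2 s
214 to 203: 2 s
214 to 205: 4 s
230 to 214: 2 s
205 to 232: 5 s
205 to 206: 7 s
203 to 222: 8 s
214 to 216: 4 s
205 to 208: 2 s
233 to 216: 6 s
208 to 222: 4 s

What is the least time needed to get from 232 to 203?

9 s

Compare a few routes:
232–230–214–203: 5+2+2 = 9
232–204–222–208–203: 2+2+4+3 = 11
232–205–208–203: 5+2+3 = 10
232–204–222–206–214–203: 2+2+3+2+2 = 11
The minimum is 9 s via 232–230–214–203.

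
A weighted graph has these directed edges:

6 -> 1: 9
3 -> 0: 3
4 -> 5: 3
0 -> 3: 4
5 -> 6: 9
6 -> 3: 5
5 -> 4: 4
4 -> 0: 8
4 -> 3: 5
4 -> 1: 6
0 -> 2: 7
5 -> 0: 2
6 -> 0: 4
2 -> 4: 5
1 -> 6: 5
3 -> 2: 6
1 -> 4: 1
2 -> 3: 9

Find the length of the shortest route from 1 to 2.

12

Settle nodes by increasing distance from 1:
1: 0
4: 1  (via 1)
5: 4  (via 4)
6: 5  (via 1)
0: 6  (via 5)
3: 6  (via 4)
2: 12  (via 3)
Shortest route: 1–4–3–2 = 12.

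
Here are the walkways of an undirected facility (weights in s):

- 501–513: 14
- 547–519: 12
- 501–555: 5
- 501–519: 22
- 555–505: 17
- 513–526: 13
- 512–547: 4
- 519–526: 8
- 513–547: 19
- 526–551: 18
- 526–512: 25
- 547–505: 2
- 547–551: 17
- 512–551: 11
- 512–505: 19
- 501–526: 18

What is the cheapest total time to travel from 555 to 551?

Enumerating some paths:
555 - 505 - 547 - 512 - 551: 17+2+4+11 = 34
555 - 505 - 547 - 551: 17+2+17 = 36
Cheapest is 555 - 505 - 547 - 512 - 551 at 34 s.

34 s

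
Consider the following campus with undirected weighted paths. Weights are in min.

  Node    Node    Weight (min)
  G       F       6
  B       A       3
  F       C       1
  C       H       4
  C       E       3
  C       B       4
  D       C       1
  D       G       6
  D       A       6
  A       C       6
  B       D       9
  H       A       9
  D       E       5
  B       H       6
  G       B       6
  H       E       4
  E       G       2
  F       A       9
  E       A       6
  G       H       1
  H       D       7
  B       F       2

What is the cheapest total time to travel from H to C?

Enumerating some paths:
H - G - E - C: 1+2+3 = 6
H - C: 4 = 4
The minimum is 4 min via H - C.

4 min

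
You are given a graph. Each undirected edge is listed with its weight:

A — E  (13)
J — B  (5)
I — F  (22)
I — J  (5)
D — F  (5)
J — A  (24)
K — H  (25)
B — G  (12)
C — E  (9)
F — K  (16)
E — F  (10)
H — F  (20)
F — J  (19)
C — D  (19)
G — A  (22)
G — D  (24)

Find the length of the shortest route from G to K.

45

Candidate routes:
G → D → F → K: 24+5+16 = 45
G → B → J → F → K: 12+5+19+16 = 52
G → B → J → I → F → K: 12+5+5+22+16 = 60
The minimum is 45 via G → D → F → K.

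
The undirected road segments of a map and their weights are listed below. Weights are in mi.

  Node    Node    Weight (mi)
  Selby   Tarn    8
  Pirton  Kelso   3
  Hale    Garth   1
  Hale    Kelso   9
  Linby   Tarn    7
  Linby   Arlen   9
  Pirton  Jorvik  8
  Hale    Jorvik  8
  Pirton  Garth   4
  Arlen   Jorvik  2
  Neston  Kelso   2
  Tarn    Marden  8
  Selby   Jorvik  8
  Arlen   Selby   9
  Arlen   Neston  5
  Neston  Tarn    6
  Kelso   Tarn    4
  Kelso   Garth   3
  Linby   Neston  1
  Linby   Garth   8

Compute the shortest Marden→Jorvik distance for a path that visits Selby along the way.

Shortest Marden→Selby: Marden → Tarn → Selby = 16
Shortest Selby→Jorvik: Selby → Jorvik = 8
Total via Selby: 16 + 8 = 24 mi.

24 mi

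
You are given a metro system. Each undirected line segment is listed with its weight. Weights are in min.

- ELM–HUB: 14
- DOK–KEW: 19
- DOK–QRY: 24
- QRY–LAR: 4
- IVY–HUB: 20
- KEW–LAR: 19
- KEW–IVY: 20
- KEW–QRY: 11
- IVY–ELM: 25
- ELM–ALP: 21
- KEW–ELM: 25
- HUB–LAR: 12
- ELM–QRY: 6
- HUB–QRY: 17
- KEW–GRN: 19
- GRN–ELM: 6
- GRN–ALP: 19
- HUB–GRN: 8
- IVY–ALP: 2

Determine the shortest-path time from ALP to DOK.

41 min

Enumerating some paths:
ALP–ELM–QRY–DOK: 21+6+24 = 51
ALP–IVY–KEW–DOK: 2+20+19 = 41
ALP–GRN–ELM–QRY–DOK: 19+6+6+24 = 55
Cheapest is ALP–IVY–KEW–DOK at 41 min.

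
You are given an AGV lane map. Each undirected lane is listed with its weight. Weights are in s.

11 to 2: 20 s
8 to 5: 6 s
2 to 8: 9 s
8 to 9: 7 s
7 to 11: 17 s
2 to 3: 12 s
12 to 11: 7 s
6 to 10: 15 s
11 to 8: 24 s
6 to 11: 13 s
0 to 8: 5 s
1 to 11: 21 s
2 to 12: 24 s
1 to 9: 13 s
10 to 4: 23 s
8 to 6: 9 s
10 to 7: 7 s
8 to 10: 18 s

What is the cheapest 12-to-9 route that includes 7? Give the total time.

56 s

Shortest 12→7: 12–11–7 = 24
Best 7 to 9: 7–10–8–9 costing 32
Total via 7: 24 + 32 = 56 s.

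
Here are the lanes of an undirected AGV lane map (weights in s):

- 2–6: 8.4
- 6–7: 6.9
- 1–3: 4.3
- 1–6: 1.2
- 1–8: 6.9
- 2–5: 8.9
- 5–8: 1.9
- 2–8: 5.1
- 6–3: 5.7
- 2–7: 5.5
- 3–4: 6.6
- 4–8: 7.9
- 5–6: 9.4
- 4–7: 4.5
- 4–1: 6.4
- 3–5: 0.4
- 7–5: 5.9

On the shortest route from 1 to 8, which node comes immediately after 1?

Enumerating some paths:
1 → 8: 6.9 = 6.9
1 → 6 → 3 → 5 → 8: 1.2+5.7+0.4+1.9 = 9.2
1 → 6 → 5 → 8: 1.2+9.4+1.9 = 12.5
1 → 3 → 5 → 8: 4.3+0.4+1.9 = 6.6
The minimum is 6.6 s via 1 → 3 → 5 → 8.
So from 1 the first move is to 3.

3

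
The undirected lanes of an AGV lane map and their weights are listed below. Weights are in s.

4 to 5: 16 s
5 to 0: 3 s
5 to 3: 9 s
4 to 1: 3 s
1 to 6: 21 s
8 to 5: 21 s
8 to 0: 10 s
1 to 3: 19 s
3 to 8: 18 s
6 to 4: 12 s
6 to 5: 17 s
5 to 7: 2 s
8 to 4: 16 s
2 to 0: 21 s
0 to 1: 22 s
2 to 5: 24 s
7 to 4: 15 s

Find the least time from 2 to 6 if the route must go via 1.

Best 2 to 1: 2 → 0 → 1 costing 43
Best 1 to 6: 1 → 4 → 6 costing 15
Total via 1: 43 + 15 = 58 s.

58 s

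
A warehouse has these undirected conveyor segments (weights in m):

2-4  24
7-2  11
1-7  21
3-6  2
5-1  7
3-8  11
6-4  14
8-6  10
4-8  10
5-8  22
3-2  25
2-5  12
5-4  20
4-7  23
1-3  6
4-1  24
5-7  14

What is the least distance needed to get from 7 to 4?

Settle nodes by increasing distance from 7:
7: 0
2: 11  (via 7)
5: 14  (via 7)
1: 21  (via 7)
4: 23  (via 7)
Shortest route: 7–4 = 23 m.

23 m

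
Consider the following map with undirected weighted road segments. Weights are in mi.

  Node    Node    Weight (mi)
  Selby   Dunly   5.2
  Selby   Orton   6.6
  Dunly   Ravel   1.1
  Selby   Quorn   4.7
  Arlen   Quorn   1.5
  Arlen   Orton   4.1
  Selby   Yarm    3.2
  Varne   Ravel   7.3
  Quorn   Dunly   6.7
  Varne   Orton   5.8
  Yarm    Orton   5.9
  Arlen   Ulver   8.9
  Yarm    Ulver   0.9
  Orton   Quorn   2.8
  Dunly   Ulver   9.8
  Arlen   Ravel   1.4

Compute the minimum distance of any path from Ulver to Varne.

12.6 mi

Compare a few routes:
Ulver - Yarm - Orton - Varne: 0.9+5.9+5.8 = 12.6
Ulver - Yarm - Selby - Quorn - Orton - Varne: 0.9+3.2+4.7+2.8+5.8 = 17.4
Ulver - Arlen - Ravel - Varne: 8.9+1.4+7.3 = 17.6
Ulver - Yarm - Selby - Orton - Varne: 0.9+3.2+6.6+5.8 = 16.5
The minimum is 12.6 mi via Ulver - Yarm - Orton - Varne.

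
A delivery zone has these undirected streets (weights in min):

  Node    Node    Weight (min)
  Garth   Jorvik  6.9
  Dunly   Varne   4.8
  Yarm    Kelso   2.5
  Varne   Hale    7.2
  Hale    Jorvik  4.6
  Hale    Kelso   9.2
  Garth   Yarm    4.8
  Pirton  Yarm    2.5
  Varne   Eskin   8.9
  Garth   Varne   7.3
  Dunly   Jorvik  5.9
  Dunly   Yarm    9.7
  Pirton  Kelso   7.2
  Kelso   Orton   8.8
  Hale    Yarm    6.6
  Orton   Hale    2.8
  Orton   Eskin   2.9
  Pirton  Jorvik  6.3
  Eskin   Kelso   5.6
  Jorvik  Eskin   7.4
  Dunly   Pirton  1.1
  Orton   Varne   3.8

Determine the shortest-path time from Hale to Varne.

Running Dijkstra from Hale:
Hale: 0
Orton: 2.8  (via Hale)
Jorvik: 4.6  (via Hale)
Eskin: 5.7  (via Orton)
Varne: 6.6  (via Orton)
Shortest route: Hale → Orton → Varne = 6.6 min.

6.6 min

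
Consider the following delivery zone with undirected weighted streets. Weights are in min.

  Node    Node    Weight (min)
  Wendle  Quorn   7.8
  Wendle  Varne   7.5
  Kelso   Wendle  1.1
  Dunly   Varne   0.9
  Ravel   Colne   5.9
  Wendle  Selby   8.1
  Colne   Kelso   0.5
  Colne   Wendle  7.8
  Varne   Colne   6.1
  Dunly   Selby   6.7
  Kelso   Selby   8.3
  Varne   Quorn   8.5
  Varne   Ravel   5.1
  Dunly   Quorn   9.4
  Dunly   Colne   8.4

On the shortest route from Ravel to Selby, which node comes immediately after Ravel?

Enumerating some paths:
Ravel - Colne - Kelso - Selby: 5.9+0.5+8.3 = 14.7
Ravel - Colne - Kelso - Wendle - Selby: 5.9+0.5+1.1+8.1 = 15.6
Ravel - Varne - Dunly - Selby: 5.1+0.9+6.7 = 12.7
Cheapest is Ravel - Varne - Dunly - Selby at 12.7 min.
So from Ravel the first move is to Varne.

Varne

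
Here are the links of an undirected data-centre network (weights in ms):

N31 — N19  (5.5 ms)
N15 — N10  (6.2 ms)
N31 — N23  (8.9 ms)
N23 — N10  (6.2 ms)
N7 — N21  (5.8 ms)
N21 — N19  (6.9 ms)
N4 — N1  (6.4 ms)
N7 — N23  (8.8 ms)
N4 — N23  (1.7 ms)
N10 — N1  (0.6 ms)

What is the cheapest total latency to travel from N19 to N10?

Settle nodes by increasing distance from N19:
N19: 0
N31: 5.5  (via N19)
N21: 6.9  (via N19)
N7: 12.7  (via N21)
N23: 14.4  (via N31)
N4: 16.1  (via N23)
N10: 20.6  (via N23)
Shortest route: N19–N31–N23–N10 = 20.6 ms.

20.6 ms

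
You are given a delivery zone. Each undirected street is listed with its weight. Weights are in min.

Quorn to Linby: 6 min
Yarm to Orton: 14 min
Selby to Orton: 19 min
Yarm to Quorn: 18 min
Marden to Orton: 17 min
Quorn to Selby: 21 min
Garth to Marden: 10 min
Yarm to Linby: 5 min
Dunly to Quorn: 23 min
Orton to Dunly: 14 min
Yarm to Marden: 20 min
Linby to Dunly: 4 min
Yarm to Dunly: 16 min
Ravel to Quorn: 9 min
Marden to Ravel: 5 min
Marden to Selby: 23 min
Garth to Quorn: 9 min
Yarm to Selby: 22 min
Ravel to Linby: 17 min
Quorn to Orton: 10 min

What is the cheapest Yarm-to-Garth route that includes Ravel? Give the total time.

Best Yarm to Ravel: Yarm → Linby → Quorn → Ravel costing 20
Best Ravel to Garth: Ravel → Marden → Garth costing 15
Total via Ravel: 20 + 15 = 35 min.

35 min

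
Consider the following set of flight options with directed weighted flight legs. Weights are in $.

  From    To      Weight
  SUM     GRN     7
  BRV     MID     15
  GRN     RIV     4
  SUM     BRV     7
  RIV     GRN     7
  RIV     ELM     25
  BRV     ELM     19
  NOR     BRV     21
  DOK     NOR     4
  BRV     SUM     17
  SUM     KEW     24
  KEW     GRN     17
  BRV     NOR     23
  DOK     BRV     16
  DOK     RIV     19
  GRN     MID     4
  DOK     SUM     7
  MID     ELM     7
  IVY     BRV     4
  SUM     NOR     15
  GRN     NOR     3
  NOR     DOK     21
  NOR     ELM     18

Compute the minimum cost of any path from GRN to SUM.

$31

Compare a few routes:
GRN - NOR - BRV - SUM: 3+21+17 = 41
GRN - NOR - DOK - SUM: 3+21+7 = 31
GRN - NOR - DOK - BRV - SUM: 3+21+16+17 = 57
The minimum is $31 via GRN - NOR - DOK - SUM.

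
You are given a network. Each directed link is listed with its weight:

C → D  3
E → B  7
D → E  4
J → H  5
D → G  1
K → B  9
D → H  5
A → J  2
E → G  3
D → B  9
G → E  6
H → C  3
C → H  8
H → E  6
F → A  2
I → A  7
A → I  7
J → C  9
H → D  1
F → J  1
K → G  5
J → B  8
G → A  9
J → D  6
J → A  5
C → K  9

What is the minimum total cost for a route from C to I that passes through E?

26

Shortest C→E: C → D → E = 7
Best E to I: E → G → A → I costing 19
Total via E: 7 + 19 = 26.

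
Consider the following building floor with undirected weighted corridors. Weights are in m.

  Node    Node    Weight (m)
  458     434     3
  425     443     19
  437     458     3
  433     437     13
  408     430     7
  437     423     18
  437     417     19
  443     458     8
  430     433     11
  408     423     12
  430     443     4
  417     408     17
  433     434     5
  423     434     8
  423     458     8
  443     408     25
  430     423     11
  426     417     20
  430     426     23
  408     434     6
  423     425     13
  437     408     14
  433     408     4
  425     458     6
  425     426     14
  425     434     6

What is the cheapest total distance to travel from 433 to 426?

Running Dijkstra from 433:
433: 0
408: 4  (via 433)
434: 5  (via 433)
458: 8  (via 434)
430: 11  (via 433)
437: 11  (via 458)
425: 11  (via 434)
423: 13  (via 434)
443: 15  (via 430)
417: 21  (via 408)
426: 25  (via 425)
Shortest route: 433–434–425–426 = 25 m.

25 m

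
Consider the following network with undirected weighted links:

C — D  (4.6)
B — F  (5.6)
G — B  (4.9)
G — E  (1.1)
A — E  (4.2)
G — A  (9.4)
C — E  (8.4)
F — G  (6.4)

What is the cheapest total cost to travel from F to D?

Settle nodes by increasing distance from F:
F: 0
B: 5.6  (via F)
G: 6.4  (via F)
E: 7.5  (via G)
A: 11.7  (via E)
C: 15.9  (via E)
D: 20.5  (via C)
Shortest route: F–G–E–C–D = 20.5.

20.5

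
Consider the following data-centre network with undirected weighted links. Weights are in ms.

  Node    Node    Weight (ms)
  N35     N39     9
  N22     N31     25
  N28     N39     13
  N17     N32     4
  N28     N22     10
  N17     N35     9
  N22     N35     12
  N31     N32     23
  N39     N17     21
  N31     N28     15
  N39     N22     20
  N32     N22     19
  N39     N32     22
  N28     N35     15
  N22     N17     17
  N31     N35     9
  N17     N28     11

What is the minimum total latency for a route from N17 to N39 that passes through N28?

Best N17 to N28: N17 → N28 costing 11
Shortest N28→N39: N28 → N39 = 13
Total via N28: 11 + 13 = 24 ms.

24 ms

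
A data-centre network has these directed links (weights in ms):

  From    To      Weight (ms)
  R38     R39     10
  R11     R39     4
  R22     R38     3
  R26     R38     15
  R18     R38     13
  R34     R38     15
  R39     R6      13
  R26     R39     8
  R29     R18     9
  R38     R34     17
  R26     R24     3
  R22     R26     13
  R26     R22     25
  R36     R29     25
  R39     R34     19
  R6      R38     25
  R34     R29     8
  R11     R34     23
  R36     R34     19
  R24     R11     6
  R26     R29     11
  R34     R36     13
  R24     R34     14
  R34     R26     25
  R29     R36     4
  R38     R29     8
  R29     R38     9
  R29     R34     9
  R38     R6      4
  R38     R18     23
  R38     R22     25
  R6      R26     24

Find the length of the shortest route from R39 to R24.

40 ms

Running Dijkstra from R39:
R39: 0
R6: 13  (via R39)
R34: 19  (via R39)
R29: 27  (via R34)
R36: 31  (via R29)
R38: 34  (via R34)
R18: 36  (via R29)
R26: 37  (via R6)
R24: 40  (via R26)
Shortest route: R39 → R6 → R26 → R24 = 40 ms.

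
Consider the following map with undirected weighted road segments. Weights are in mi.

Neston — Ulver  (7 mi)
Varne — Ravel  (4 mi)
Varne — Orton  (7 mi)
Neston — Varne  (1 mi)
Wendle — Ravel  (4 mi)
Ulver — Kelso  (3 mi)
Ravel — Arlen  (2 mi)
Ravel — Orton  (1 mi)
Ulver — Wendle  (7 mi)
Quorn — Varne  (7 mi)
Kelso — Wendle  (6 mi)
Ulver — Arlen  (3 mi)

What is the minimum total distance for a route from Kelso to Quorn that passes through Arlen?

Shortest Kelso→Arlen: Kelso → Ulver → Arlen = 6
Best Arlen to Quorn: Arlen → Ravel → Varne → Quorn costing 13
Total via Arlen: 6 + 13 = 19 mi.

19 mi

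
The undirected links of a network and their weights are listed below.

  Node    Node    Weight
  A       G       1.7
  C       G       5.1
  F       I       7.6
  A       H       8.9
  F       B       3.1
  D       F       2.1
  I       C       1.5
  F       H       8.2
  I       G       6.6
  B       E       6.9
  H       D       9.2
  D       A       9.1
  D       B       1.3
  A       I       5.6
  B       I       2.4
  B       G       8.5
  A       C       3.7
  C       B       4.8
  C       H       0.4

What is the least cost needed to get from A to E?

Running Dijkstra from A:
A: 0
G: 1.7  (via A)
C: 3.7  (via A)
H: 4.1  (via C)
I: 5.2  (via C)
B: 7.6  (via I)
D: 8.9  (via B)
F: 10.7  (via B)
E: 14.5  (via B)
Shortest route: A–C–I–B–E = 14.5.

14.5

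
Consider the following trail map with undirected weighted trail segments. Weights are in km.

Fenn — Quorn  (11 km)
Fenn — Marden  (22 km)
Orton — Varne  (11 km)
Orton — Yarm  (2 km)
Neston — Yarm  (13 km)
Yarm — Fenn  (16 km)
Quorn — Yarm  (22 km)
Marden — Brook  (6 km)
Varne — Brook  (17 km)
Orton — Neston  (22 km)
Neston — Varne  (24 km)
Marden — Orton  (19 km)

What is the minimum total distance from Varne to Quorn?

Running Dijkstra from Varne:
Varne: 0
Orton: 11  (via Varne)
Yarm: 13  (via Orton)
Brook: 17  (via Varne)
Marden: 23  (via Brook)
Neston: 24  (via Varne)
Fenn: 29  (via Yarm)
Quorn: 35  (via Yarm)
Shortest route: Varne–Orton–Yarm–Quorn = 35 km.

35 km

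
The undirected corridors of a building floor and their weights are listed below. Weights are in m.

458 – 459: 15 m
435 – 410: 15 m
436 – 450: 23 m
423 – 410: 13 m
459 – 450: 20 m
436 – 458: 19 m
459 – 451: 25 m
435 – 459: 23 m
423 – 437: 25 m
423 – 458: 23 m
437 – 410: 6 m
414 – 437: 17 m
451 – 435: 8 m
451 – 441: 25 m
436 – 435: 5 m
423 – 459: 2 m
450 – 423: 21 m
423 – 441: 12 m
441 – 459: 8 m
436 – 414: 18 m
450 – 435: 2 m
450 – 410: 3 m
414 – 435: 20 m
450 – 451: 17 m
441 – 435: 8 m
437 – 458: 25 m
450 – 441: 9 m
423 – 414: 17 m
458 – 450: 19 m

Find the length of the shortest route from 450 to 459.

17 m

Running Dijkstra from 450:
450: 0
435: 2  (via 450)
410: 3  (via 450)
436: 7  (via 435)
441: 9  (via 450)
437: 9  (via 410)
451: 10  (via 435)
423: 16  (via 410)
459: 17  (via 441)
Shortest route: 450–441–459 = 17 m.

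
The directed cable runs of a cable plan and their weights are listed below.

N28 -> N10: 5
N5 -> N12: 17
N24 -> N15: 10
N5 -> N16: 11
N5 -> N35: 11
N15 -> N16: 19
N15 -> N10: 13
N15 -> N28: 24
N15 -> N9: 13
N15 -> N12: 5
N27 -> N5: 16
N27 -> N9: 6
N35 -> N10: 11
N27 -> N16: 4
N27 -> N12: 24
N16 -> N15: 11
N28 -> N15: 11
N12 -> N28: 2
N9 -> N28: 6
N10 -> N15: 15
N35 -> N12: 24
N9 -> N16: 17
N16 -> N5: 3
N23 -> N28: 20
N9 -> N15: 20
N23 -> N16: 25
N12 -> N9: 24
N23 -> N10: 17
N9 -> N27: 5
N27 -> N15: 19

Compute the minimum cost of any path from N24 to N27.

Shortest distances from N24:
N24: 0
N15: 10  (via N24)
N12: 15  (via N15)
N28: 17  (via N12)
N10: 22  (via N28)
N9: 23  (via N15)
N27: 28  (via N9)
Shortest route: N24 → N15 → N9 → N27 = 28.

28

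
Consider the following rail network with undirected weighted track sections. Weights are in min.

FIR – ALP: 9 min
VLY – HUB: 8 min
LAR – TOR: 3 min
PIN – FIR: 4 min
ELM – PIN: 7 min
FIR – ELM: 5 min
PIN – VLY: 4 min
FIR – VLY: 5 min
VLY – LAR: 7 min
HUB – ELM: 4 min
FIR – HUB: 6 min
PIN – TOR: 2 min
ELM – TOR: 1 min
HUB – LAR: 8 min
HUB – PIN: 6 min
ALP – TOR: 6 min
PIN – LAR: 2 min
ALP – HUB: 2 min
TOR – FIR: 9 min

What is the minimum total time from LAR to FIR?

6 min

Settle nodes by increasing distance from LAR:
LAR: 0
PIN: 2  (via LAR)
TOR: 3  (via LAR)
ELM: 4  (via TOR)
VLY: 6  (via PIN)
FIR: 6  (via PIN)
Shortest route: LAR–PIN–FIR = 6 min.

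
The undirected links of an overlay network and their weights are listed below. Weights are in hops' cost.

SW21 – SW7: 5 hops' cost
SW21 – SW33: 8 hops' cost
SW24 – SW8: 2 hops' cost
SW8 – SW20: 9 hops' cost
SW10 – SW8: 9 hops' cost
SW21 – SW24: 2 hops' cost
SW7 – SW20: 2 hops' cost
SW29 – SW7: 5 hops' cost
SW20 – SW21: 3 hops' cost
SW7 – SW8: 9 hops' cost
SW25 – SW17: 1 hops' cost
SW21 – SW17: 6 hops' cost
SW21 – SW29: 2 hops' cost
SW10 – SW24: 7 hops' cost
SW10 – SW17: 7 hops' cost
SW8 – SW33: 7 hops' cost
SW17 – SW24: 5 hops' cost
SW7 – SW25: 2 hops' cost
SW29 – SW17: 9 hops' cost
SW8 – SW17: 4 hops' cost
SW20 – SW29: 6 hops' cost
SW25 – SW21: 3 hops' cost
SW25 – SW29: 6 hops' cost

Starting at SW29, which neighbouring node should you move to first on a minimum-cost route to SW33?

SW21

Compare a few routes:
SW29 - SW21 - SW33: 2+8 = 10
SW29 - SW21 - SW24 - SW8 - SW33: 2+2+2+7 = 13
SW29 - SW20 - SW21 - SW33: 6+3+8 = 17
SW29 - SW21 - SW25 - SW17 - SW8 - SW33: 2+3+1+4+7 = 17
Cheapest is SW29 - SW21 - SW33 at 10 hops' cost.
So from SW29 the first move is to SW21.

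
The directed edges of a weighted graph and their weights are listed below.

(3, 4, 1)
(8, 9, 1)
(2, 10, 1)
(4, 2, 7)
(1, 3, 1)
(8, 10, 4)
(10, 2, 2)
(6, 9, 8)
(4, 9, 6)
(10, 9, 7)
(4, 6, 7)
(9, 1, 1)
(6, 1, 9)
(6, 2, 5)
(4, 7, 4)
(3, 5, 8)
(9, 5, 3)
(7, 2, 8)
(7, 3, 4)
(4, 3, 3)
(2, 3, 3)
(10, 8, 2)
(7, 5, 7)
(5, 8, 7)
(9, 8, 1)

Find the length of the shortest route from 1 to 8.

9

Candidate routes:
1–3–4–2–10–8: 1+1+7+1+2 = 12
1–3–4–9–8: 1+1+6+1 = 9
The minimum is 9 via 1–3–4–9–8.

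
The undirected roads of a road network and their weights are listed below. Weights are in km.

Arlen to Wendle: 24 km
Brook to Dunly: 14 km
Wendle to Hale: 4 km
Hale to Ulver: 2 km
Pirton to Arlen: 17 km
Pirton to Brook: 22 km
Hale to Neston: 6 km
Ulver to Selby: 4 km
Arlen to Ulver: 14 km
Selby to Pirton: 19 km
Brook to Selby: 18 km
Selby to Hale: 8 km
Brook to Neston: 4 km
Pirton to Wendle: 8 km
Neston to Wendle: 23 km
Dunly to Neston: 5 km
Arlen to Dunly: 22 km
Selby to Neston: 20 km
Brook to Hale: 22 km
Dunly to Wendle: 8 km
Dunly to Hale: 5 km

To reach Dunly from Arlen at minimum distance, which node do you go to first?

Ulver

Enumerating some paths:
Arlen–Ulver–Hale–Dunly: 14+2+5 = 21
Arlen–Dunly: 22 = 22
Cheapest is Arlen–Ulver–Hale–Dunly at 21 km.
So from Arlen the first move is to Ulver.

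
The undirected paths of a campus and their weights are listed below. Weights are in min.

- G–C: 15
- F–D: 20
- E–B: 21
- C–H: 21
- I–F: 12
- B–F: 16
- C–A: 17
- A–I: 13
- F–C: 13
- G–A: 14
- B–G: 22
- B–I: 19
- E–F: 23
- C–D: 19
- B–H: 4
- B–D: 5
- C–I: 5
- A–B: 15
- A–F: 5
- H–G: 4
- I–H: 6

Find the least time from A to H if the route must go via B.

Shortest A→B: A → B = 15
Shortest B→H: B → H = 4
Total via B: 15 + 4 = 19 min.

19 min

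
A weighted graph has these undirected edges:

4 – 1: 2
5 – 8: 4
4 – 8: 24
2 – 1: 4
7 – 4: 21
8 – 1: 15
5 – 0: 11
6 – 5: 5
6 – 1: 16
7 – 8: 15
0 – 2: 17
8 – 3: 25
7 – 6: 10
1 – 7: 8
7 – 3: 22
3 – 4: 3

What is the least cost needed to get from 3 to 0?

Settle nodes by increasing distance from 3:
3: 0
4: 3  (via 3)
1: 5  (via 4)
2: 9  (via 1)
7: 13  (via 1)
8: 20  (via 1)
6: 21  (via 1)
5: 24  (via 8)
0: 26  (via 2)
Shortest route: 3 → 4 → 1 → 2 → 0 = 26.

26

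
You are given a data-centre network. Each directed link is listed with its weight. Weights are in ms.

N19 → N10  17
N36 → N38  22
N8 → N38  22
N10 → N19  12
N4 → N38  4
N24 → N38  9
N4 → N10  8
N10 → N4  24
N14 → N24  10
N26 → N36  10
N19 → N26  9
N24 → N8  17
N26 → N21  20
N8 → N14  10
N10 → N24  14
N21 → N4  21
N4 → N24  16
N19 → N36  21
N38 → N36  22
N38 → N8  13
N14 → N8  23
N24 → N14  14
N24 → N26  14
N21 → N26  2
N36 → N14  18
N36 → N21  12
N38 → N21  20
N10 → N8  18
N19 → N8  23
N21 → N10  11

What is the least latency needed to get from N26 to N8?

45 ms

Settle nodes by increasing distance from N26:
N26: 0
N36: 10  (via N26)
N21: 20  (via N26)
N14: 28  (via N36)
N10: 31  (via N21)
N38: 32  (via N36)
N24: 38  (via N14)
N4: 41  (via N21)
N19: 43  (via N10)
N8: 45  (via N38)
Shortest route: N26–N36–N38–N8 = 45 ms.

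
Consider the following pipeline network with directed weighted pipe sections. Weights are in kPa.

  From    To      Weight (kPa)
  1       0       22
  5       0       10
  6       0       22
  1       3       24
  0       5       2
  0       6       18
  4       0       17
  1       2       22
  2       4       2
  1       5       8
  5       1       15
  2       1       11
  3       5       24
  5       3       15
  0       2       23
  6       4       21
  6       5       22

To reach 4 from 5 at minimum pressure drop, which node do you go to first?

0

Candidate routes:
5 - 0 - 2 - 4: 10+23+2 = 35
5 - 1 - 2 - 4: 15+22+2 = 39
The minimum is 35 kPa via 5 - 0 - 2 - 4.
So from 5 the first move is to 0.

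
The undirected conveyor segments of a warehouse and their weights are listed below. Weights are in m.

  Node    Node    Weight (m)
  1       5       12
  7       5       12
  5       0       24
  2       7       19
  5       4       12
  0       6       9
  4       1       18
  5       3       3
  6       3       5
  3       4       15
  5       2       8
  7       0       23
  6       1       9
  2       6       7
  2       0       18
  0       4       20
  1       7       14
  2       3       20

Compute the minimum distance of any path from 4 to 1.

Enumerating some paths:
4 → 5 → 1: 12+12 = 24
4 → 1: 18 = 18
The minimum is 18 m via 4 → 1.

18 m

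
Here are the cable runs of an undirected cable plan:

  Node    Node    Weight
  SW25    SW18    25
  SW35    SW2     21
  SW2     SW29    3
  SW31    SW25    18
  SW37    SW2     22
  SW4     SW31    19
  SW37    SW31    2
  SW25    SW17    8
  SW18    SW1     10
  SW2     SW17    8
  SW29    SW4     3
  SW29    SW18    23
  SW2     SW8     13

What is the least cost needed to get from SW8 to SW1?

Compare a few routes:
SW8–SW2–SW17–SW25–SW18–SW1: 13+8+8+25+10 = 64
SW8–SW2–SW37–SW31–SW25–SW18–SW1: 13+22+2+18+25+10 = 90
SW8–SW2–SW29–SW18–SW1: 13+3+23+10 = 49
Cheapest is SW8–SW2–SW29–SW18–SW1 at 49.

49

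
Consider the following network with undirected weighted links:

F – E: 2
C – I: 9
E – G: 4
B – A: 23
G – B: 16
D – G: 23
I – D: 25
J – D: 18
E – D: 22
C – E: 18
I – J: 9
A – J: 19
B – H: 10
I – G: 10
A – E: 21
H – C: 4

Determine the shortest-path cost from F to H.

24

Settle nodes by increasing distance from F:
F: 0
E: 2  (via F)
G: 6  (via E)
I: 16  (via G)
C: 20  (via E)
B: 22  (via G)
A: 23  (via E)
D: 24  (via E)
H: 24  (via C)
Shortest route: F–E–C–H = 24.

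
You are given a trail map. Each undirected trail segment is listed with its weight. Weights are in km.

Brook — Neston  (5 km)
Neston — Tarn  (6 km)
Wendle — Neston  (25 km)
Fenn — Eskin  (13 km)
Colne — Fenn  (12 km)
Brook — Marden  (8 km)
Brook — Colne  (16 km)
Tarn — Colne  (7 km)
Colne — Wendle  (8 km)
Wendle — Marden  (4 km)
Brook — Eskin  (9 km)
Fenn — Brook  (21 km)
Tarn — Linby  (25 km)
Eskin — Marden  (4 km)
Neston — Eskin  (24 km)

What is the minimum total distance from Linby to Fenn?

Settle nodes by increasing distance from Linby:
Linby: 0
Tarn: 25  (via Linby)
Neston: 31  (via Tarn)
Colne: 32  (via Tarn)
Brook: 36  (via Neston)
Wendle: 40  (via Colne)
Fenn: 44  (via Colne)
Shortest route: Linby–Tarn–Colne–Fenn = 44 km.

44 km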